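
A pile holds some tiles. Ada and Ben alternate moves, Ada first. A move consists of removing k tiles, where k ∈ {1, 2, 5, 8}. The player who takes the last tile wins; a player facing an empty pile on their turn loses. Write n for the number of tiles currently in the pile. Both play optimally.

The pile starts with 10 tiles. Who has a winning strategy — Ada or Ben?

Ada wins.

Work bottom-up. With no move the player to move loses. Otherwise the position is W if at least one move leads to an L position for the opponent, and L if every move leads to a W.
n=0: no move → L
n=1: W (go to 0, an L position)
n=2: W (go to 0, an L position)
n=3: L (options 2(W), 1(W) are all W)
n=4: W (go to 3, an L position)
n=5: W (go to 3, an L position)
n=6: L (options 5(W), 4(W), 1(W) are all W)
n=7: W (go to 6, an L position)
n=8: W (go to 6, an L position)
n=9: L (options 8(W), 7(W), 4(W), 1(W) are all W)
n=10: W (go to 9, an L position)
From 10 Ada can remove 1, leaving 9, reaching an L position.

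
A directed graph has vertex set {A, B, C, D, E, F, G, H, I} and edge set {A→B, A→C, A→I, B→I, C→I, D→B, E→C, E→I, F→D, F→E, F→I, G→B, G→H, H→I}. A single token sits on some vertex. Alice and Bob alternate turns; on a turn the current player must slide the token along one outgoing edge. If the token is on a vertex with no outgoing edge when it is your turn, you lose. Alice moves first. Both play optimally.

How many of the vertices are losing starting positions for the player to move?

3

Work bottom-up. With no move the player to move loses. Otherwise the position is W if at least one move leads to an L position for the opponent, and L if every move leads to a W.
Every edge goes from a vertex to one that appears earlier in the order I, B, C, E, D, A, F, H, G, so processing vertices in that order labels each vertex after all of its successors.
I: no outgoing edge → L
B: can move to I, which is L ⇒ W
C: can move to I, which is L ⇒ W
E: can move to I, which is L ⇒ W
D: the only move is to B(W), a W ⇒ L
A: can move to I, which is L ⇒ W
F: can move to D, which is L ⇒ W
H: can move to I, which is L ⇒ W
G: moves to H(W), B(W); every one is W ⇒ L
The L vertices are D, G, I; that is 3 in all.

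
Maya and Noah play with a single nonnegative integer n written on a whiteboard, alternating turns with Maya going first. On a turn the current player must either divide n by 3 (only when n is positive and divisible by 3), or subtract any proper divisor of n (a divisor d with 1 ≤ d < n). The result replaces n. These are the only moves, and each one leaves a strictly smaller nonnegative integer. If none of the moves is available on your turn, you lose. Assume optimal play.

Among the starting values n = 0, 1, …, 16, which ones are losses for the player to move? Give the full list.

0, 1, 4, 7, 9, 11, 13, 15

Label each position W (a win for the player to move) or L (a loss). A position with no legal move is L; any other position is W exactly when some move reaches an L, and L when every move reaches a W.
n=0: no move → L
n=1: no move → L
n=2: W (go to 1, an L position)
n=3: W (go to 1, an L position)
n=4: L (options 2(W), 3(W) are all W)
n=5: W (go to 4, an L position)
n=6: W (go to 4, an L position)
n=7: L (sole option 6(W) is W)
n=8: W (go to 4, an L position)
n=9: L (options 3(W), 6(W), 8(W) are all W)
n=10: W (go to 9, an L position)
n=11: L (sole option 10(W) is W)
n=12: W (go to 4, an L position)
n=13: L (sole option 12(W) is W)
n=14: W (go to 7, an L position)
n=15: L (options 5(W), 10(W), 12(W), 14(W) are all W)
n=16: W (go to 15, an L position)
Reading off the rows marked L gives the requested list; there are 8 such values of n.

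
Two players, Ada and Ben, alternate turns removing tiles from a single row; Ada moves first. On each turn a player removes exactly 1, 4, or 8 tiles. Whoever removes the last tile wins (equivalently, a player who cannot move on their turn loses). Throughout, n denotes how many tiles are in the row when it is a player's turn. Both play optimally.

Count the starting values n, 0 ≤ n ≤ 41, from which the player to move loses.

Build the W/L table. Terminal = L. A non-terminal position is W if it has a move to some L; otherwise it is L.
n=0: no move → L
n=1: reaches L-position 0 → W
n=2: only reaches 1(W), which is W → L
n=3: reaches L-position 2 → W
n=4: reaches L-position 0 → W
n=5: only reaches 4(W), 1(W), all W → L
n=6: reaches L-position 5 → W
n=7: only reaches 6(W), 3(W), all W → L
n=8: reaches L-position 7 → W
n=9: reaches L-position 5 → W
n=10: reaches L-position 2 → W
n=11: reaches L-position 7 → W
n=12: only reaches 11(W), 8(W), 4(W), all W → L
n=13: reaches L-position 12 → W
n=14: only reaches 13(W), 10(W), 6(W), all W → L
n=15: reaches L-position 14 → W
n=16: reaches L-position 12 → W
n=17: only reaches 16(W), 13(W), 9(W), all W → L
n=18: reaches L-position 17 → W
n=19: only reaches 18(W), 15(W), 11(W), all W → L
n=20: reaches L-position 19 → W
n=21: reaches L-position 17 → W
n=22: reaches L-position 14 → W
n=23: reaches L-position 19 → W
n=24: only reaches 23(W), 20(W), 16(W), all W → L
n=25: reaches L-position 24 → W
n=26: only reaches 25(W), 22(W), 18(W), all W → L
n=27: reaches L-position 26 → W
n=28: reaches L-position 24 → W
n=29: only reaches 28(W), 25(W), 21(W), all W → L
n=30: reaches L-position 29 → W
n=31: only reaches 30(W), 27(W), 23(W), all W → L
n=32: reaches L-position 31 → W
n=33: reaches L-position 29 → W
n=34: reaches L-position 26 → W
n=35: reaches L-position 31 → W
n=36: only reaches 35(W), 32(W), 28(W), all W → L
n=37: reaches L-position 36 → W
n=38: only reaches 37(W), 34(W), 30(W), all W → L
n=39: reaches L-position 38 → W
n=40: reaches L-position 36 → W
n=41: only reaches 40(W), 37(W), 33(W), all W → L
L entries with 0 ≤ n ≤ 41: n = 0, 2, 5, 7, 12, 14, 17, 19, 24, 26, 29, 31, 36, 38, 41; that makes 15.

15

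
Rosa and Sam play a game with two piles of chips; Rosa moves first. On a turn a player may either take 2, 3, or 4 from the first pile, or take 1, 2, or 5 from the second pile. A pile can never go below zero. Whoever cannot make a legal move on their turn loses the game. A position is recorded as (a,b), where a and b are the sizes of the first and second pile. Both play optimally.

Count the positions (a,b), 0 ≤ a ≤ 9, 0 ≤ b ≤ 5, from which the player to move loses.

Build the W/L table. Terminal = L. A non-terminal position is W if it has a move to some L; otherwise it is L.
Every move lowers a or b (never raises either), so fill the grid row by row in increasing a, and left to right within a row: each cell's successors are then already labelled.
      b=0  b=1  b=2  b=3  b=4  b=5
a=0:    L    W    W    L    W    W
a=1:    L    W    W    L    W    W
a=2:    W    L    W    W    L    W
a=3:    W    L    W    W    L    W
a=4:    W    W    L    W    W    L
a=5:    W    W    L    W    W    L
a=6:    L    W    W    L    W    W
a=7:    L    W    W    L    W    W
a=8:    W    L    W    W    L    W
a=9:    W    L    W    W    L    W
Cells with no legal move (terminal, hence L): (0,0), (1,0).
The remaining L cells, each justified by listing all of its moves:
(0,3): L (options (0,2)(W), (0,1)(W) are all W)
(1,3): L (options (1,2)(W), (1,1)(W) are all W)
(2,1): L (options (0,1)(W), (2,0)(W) are all W)
(2,4): L (options (0,4)(W), (2,3)(W), (2,2)(W) are all W)
(3,1): L (options (1,1)(W), (0,1)(W), (3,0)(W) are all W)
(3,4): L (options (1,4)(W), (0,4)(W), (3,3)(W), (3,2)(W) are all W)
(4,2): L (options (2,2)(W), (1,2)(W), (0,2)(W), (4,1)(W), (4,0)(W) are all W)
(4,5): L (options (2,5)(W), (1,5)(W), (0,5)(W), (4,4)(W), (4,3)(W), (4,0)(W) are all W)
(5,2): L (options (3,2)(W), (2,2)(W), (1,2)(W), (5,1)(W), (5,0)(W) are all W)
(5,5): L (options (3,5)(W), (2,5)(W), (1,5)(W), (5,4)(W), (5,3)(W), (5,0)(W) are all W)
(6,0): L (options (4,0)(W), (3,0)(W), (2,0)(W) are all W)
(6,3): L (options (4,3)(W), (3,3)(W), (2,3)(W), (6,2)(W), (6,1)(W) are all W)
(7,0): L (options (5,0)(W), (4,0)(W), (3,0)(W) are all W)
(7,3): L (options (5,3)(W), (4,3)(W), (3,3)(W), (7,2)(W), (7,1)(W) are all W)
(8,1): L (options (6,1)(W), (5,1)(W), (4,1)(W), (8,0)(W) are all W)
(8,4): L (options (6,4)(W), (5,4)(W), (4,4)(W), (8,3)(W), (8,2)(W) are all W)
(9,1): L (options (7,1)(W), (6,1)(W), (5,1)(W), (9,0)(W) are all W)
(9,4): L (options (7,4)(W), (6,4)(W), (5,4)(W), (9,3)(W), (9,2)(W) are all W)
Every other cell has at least one move into one of the L cells above, so it is W.
L cells per row: a=0: 2, a=1: 2, a=2: 2, a=3: 2, a=4: 2, a=5: 2, a=6: 2, a=7: 2, a=8: 2, a=9: 2; total 20.

20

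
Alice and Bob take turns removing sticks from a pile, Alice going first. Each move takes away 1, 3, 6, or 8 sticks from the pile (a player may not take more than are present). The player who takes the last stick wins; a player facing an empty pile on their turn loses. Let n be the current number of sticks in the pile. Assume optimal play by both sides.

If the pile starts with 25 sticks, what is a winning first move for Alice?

Use the standard recursion: the mover loses at a terminal position; elsewhere, the mover wins exactly when some move hands the opponent an L position.
n=0: no move → L
n=1: W (go to 0, an L position)
n=2: L (sole option 1(W) is W)
n=3: W (go to 2, an L position)
n=4: L (options 3(W), 1(W) are all W)
n=5: W (go to 4, an L position)
n=6: W (go to 0, an L position)
n=7: W (go to 4, an L position)
n=8: W (go to 2, an L position)
n=9: L (options 8(W), 6(W), 3(W), 1(W) are all W)
n=10: W (go to 9, an L position)
n=11: L (options 10(W), 8(W), 5(W), 3(W) are all W)
n=12: W (go to 11, an L position)
n=13: L (options 12(W), 10(W), 7(W), 5(W) are all W)
n=14: W (go to 13, an L position)
n=15: W (go to 9, an L position)
n=16: W (go to 13, an L position)
n=17: W (go to 11, an L position)
n=18: L (options 17(W), 15(W), 12(W), 10(W) are all W)
n=19: W (go to 18, an L position)
n=20: L (options 19(W), 17(W), 14(W), 12(W) are all W)
n=21: W (go to 20, an L position)
n=22: L (options 21(W), 19(W), 16(W), 14(W) are all W)
n=23: W (go to 22, an L position)
n=24: W (go to 18, an L position)
n=25: W (go to 22, an L position)
From 25, the L positions reachable in one move are: 22.

Remove 3, leaving 22.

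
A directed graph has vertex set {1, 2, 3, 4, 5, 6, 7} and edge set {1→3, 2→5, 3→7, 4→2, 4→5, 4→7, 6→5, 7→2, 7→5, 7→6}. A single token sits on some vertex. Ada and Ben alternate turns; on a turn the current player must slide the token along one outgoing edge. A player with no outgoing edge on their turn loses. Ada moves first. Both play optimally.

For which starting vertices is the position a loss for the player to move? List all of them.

3, 5

Positions with no move are L. A position that does have a move is losing for the player to move precisely when every available move leads to a winning position for the opponent. Fill in the labels:
Every edge goes from a vertex to one that appears earlier in the order 5, 2, 6, 7, 4, 3, 1, so processing vertices in that order labels each vertex after all of its successors.
5: no outgoing edge → L
2: W (go to 5, an L position)
6: W (go to 5, an L position)
7: W (go to 5, an L position)
4: W (go to 5, an L position)
3: L (sole option 7(W) is W)
1: W (go to 3, an L position)
The losing starting vertices are exactly the entries labelled L in this table (2 of them).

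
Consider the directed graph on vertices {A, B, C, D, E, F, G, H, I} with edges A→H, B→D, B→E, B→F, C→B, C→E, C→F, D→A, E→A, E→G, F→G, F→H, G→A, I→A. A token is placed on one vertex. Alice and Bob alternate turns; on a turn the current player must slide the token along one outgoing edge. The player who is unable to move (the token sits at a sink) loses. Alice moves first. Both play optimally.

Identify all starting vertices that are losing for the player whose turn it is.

C, D, G, H, I

Label each position W (a win for the player to move) or L (a loss). A position with no legal move is L; any other position is W exactly when some move reaches an L, and L when every move reaches a W.
Every edge goes from a vertex to one that appears earlier in the order H, A, G, E, I, D, F, B, C, so processing vertices in that order labels each vertex after all of its successors.
H: no outgoing edge → L
A: W (go to H, an L position)
G: L (sole option A(W) is W)
E: W (go to G, an L position)
I: L (sole option A(W) is W)
D: L (sole option A(W) is W)
F: W (go to G, an L position)
B: W (go to D, an L position)
C: L (options B(W), F(W), E(W) are all W)
Reading off the rows marked L gives the requested list; there are 5 such vertices.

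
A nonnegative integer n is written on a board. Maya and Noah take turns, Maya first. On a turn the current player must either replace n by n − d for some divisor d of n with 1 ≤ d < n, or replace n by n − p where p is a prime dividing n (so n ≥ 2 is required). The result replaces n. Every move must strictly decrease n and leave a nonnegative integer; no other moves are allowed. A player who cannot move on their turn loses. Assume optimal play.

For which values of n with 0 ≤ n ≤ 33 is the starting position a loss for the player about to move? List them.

Use the standard recursion: the mover loses at a terminal position; elsewhere, the mover wins exactly when some move hands the opponent an L position.
n=0: no move → L
n=1: no move → L
n=2: W (go to 0, an L position)
n=3: W (go to 0, an L position)
n=4: L (options 2(W), 3(W) are all W)
n=5: W (go to 0, an L position)
n=6: W (go to 4, an L position)
n=7: W (go to 0, an L position)
n=8: W (go to 4, an L position)
n=9: L (options 6(W), 8(W) are all W)
n=10: W (go to 9, an L position)
n=11: W (go to 0, an L position)
n=12: W (go to 9, an L position)
n=13: W (go to 0, an L position)
n=14: L (options 7(W), 12(W), 13(W) are all W)
n=15: W (go to 14, an L position)
n=16: W (go to 14, an L position)
n=17: W (go to 0, an L position)
n=18: W (go to 9, an L position)
n=19: W (go to 0, an L position)
n=20: L (options 10(W), 15(W), 16(W), 18(W), 19(W) are all W)
n=21: W (go to 14, an L position)
n=22: W (go to 20, an L position)
n=23: W (go to 0, an L position)
n=24: W (go to 20, an L position)
n=25: W (go to 20, an L position)
n=26: L (options 13(W), 24(W), 25(W) are all W)
n=27: W (go to 26, an L position)
n=28: W (go to 14, an L position)
n=29: W (go to 0, an L position)
n=30: W (go to 20, an L position)
n=31: W (go to 0, an L position)
n=32: L (options 16(W), 24(W), 28(W), 30(W), 31(W) are all W)
n=33: W (go to 32, an L position)
The losing starting values of n are exactly the entries labelled L in this table (8 of them).

0, 1, 4, 9, 14, 20, 26, 32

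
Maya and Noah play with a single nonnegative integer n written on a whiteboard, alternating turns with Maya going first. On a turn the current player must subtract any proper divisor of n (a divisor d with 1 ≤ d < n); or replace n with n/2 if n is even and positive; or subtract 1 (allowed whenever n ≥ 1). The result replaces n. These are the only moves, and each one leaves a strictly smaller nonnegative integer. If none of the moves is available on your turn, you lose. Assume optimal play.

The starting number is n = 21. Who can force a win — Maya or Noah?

Noah wins.

Label each position W (a win for the player to move) or L (a loss). A position with no legal move is L; any other position is W exactly when some move reaches an L, and L when every move reaches a W.
n=0: no move → L
n=1: →0(L), so W
n=2: →1(W) only, which is W, so L
n=3: →2(L), so W
n=4: →2(L), so W
n=5: →4(W) only, which is W, so L
n=6: →5(L), so W
n=7: →6(W) only, which is W, so L
n=8: →7(L), so W
n=9: →6(W), 8(W) — all W, so L
n=10: →5(L), so W
n=11: →10(W) only, which is W, so L
n=12: →9(L), so W
n=13: →12(W) only, which is W, so L
n=14: →7(L), so W
n=15: →10(W), 12(W), 14(W) — all W, so L
n=16: →15(L), so W
n=17: →16(W) only, which is W, so L
n=18: →9(L), so W
n=19: →18(W) only, which is W, so L
n=20: →15(L), so W
n=21: →14(W), 18(W), 20(W) — all W, so L
Every move from 21 reaches a W position, so the mover loses.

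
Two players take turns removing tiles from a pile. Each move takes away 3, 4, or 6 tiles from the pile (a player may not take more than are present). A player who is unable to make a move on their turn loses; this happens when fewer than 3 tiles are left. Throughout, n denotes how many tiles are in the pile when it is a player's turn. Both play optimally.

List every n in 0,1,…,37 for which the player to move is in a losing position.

0, 1, 2, 9, 10, 11, 18, 19, 20, 27, 28, 29, 36, 37

Use the standard recursion: the mover loses at a terminal position; elsewhere, the mover wins exactly when some move hands the opponent an L position.
n=0: no move → L
n=1: no move → L
n=2: no move → L
n=3: W (go to 0, an L position)
n=4: W (go to 1, an L position)
n=5: W (go to 2, an L position)
n=6: W (go to 2, an L position)
n=7: W (go to 1, an L position)
n=8: W (go to 2, an L position)
n=9: L (options 6(W), 5(W), 3(W) are all W)
n=10: L (options 7(W), 6(W), 4(W) are all W)
n=11: L (options 8(W), 7(W), 5(W) are all W)
n=12: W (go to 9, an L position)
n=13: W (go to 10, an L position)
n=14: W (go to 11, an L position)
n=15: W (go to 11, an L position)
n=16: W (go to 10, an L position)
n=17: W (go to 11, an L position)
n=18: L (options 15(W), 14(W), 12(W) are all W)
n=19: L (options 16(W), 15(W), 13(W) are all W)
n=20: L (options 17(W), 16(W), 14(W) are all W)
n=21: W (go to 18, an L position)
n=22: W (go to 19, an L position)
n=23: W (go to 20, an L position)
n=24: W (go to 20, an L position)
n=25: W (go to 19, an L position)
n=26: W (go to 20, an L position)
n=27: L (options 24(W), 23(W), 21(W) are all W)
n=28: L (options 25(W), 24(W), 22(W) are all W)
n=29: L (options 26(W), 25(W), 23(W) are all W)
n=30: W (go to 27, an L position)
n=31: W (go to 28, an L position)
n=32: W (go to 29, an L position)
n=33: W (go to 29, an L position)
n=34: W (go to 28, an L position)
n=35: W (go to 29, an L position)
n=36: L (options 33(W), 32(W), 30(W) are all W)
n=37: L (options 34(W), 33(W), 31(W) are all W)
The losing starting values of n are exactly the entries labelled L in this table (14 of them).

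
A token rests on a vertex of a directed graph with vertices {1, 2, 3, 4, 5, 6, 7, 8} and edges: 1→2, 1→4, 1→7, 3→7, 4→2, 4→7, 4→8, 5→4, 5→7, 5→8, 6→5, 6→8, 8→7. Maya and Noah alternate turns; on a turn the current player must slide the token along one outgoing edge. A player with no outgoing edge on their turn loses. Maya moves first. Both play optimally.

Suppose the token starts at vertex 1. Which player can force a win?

Positions with no move are L. A position that does have a move is losing for the player to move precisely when every available move leads to a winning position for the opponent. Fill in the labels:
Every edge goes from a vertex to one that appears earlier in the order 2, 7, 8, 4, 5, 6, 3, 1, so processing vertices in that order labels each vertex after all of its successors.
2: no outgoing edge → L
7: no outgoing edge → L
8: W (go to 7, an L position)
4: W (go to 7, an L position)
5: W (go to 7, an L position)
6: L (options 5(W), 8(W) are all W)
3: W (go to 7, an L position)
1: W (go to 7, an L position)
The starting position 1 is W: Maya should move to 7, handing over an L position.

Maya wins.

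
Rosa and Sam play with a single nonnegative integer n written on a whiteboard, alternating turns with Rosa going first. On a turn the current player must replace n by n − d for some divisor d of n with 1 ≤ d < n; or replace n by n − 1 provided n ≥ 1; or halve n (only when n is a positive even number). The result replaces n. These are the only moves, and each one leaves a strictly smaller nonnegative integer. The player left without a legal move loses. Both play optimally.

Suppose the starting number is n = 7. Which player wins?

Label each position W (a win for the player to move) or L (a loss). A position with no legal move is L; any other position is W exactly when some move reaches an L, and L when every move reaches a W.
n=0: no move → L
n=1: W (go to 0, an L position)
n=2: L (sole option 1(W) is W)
n=3: W (go to 2, an L position)
n=4: W (go to 2, an L position)
n=5: L (sole option 4(W) is W)
n=6: W (go to 5, an L position)
n=7: L (sole option 6(W) is W)
Every move from 7 reaches a W position, so the mover loses.

Sam wins.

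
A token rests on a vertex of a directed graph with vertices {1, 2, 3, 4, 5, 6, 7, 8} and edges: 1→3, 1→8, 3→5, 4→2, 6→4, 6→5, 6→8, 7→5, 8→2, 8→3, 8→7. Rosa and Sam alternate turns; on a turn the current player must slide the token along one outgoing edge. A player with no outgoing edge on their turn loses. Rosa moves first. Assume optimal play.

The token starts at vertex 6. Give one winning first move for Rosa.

Move to 5.

Build the W/L table. Terminal = L. A non-terminal position is W if it has a move to some L; otherwise it is L.
Every edge goes from a vertex to one that appears earlier in the order 5, 2, 3, 4, 7, 8, 1, 6, so processing vertices in that order labels each vertex after all of its successors.
5: no outgoing edge → L
2: no outgoing edge → L
3: reaches L-position 5 → W
4: reaches L-position 2 → W
7: reaches L-position 5 → W
8: reaches L-position 2 → W
1: only reaches 8(W), 3(W), all W → L
6: reaches L-position 5 → W
From 6, the L positions reachable in one move are: 5.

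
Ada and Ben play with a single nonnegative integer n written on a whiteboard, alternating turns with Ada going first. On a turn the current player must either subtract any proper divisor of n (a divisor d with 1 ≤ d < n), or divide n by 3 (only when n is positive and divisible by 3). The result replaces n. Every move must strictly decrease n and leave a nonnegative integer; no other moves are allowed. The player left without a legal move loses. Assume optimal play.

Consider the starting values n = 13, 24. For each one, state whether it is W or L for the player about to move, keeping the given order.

13: L, 24: W

Label each position W (a win for the player to move) or L (a loss). A position with no legal move is L; any other position is W exactly when some move reaches an L, and L when every move reaches a W.
n=0: no move → L
n=1: no move → L
n=2: W (go to 1, an L position)
n=3: W (go to 1, an L position)
n=4: L (options 2(W), 3(W) are all W)
n=5: W (go to 4, an L position)
n=6: W (go to 4, an L position)
n=7: L (sole option 6(W) is W)
n=8: W (go to 4, an L position)
n=9: L (options 3(W), 6(W), 8(W) are all W)
n=10: W (go to 9, an L position)
n=11: L (sole option 10(W) is W)
n=12: W (go to 4, an L position)
n=13: L (sole option 12(W) is W)
n=14: W (go to 7, an L position)
n=15: L (options 5(W), 10(W), 12(W), 14(W) are all W)
n=16: W (go to 15, an L position)
n=17: L (sole option 16(W) is W)
n=18: W (go to 9, an L position)
n=19: L (sole option 18(W) is W)
n=20: W (go to 15, an L position)
n=21: W (go to 7, an L position)
n=22: W (go to 11, an L position)
n=23: L (sole option 22(W) is W)
n=24: W (go to 23, an L position)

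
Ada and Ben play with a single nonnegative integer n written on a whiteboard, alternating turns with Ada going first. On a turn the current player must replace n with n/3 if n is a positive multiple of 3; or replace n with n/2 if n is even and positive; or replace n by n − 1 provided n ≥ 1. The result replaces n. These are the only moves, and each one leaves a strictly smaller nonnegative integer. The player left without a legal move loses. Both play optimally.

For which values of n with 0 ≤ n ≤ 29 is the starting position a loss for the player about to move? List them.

0, 2, 5, 7, 9, 11, 13, 16, 19, 23, 25, 28

Build the W/L table. Terminal = L. A non-terminal position is W if it has a move to some L; otherwise it is L.
n=0: no move → L
n=1: can move to 0, which is L ⇒ W
n=2: the only move is to 1(W), a W ⇒ L
n=3: can move to 2, which is L ⇒ W
n=4: can move to 2, which is L ⇒ W
n=5: the only move is to 4(W), a W ⇒ L
n=6: can move to 2, which is L ⇒ W
n=7: the only move is to 6(W), a W ⇒ L
n=8: can move to 7, which is L ⇒ W
n=9: moves to 3(W), 8(W); every one is W ⇒ L
n=10: can move to 5, which is L ⇒ W
n=11: the only move is to 10(W), a W ⇒ L
n=12: can move to 11, which is L ⇒ W
n=13: the only move is to 12(W), a W ⇒ L
n=14: can move to 7, which is L ⇒ W
n=15: can move to 5, which is L ⇒ W
n=16: moves to 8(W), 15(W); every one is W ⇒ L
n=17: can move to 16, which is L ⇒ W
n=18: can move to 9, which is L ⇒ W
n=19: the only move is to 18(W), a W ⇒ L
n=20: can move to 19, which is L ⇒ W
n=21: can move to 7, which is L ⇒ W
n=22: can move to 11, which is L ⇒ W
n=23: the only move is to 22(W), a W ⇒ L
n=24: can move to 23, which is L ⇒ W
n=25: the only move is to 24(W), a W ⇒ L
n=26: can move to 13, which is L ⇒ W
n=27: can move to 9, which is L ⇒ W
n=28: moves to 14(W), 27(W); every one is W ⇒ L
n=29: can move to 28, which is L ⇒ W
The losing starting values of n are exactly the entries labelled L in this table (12 of them).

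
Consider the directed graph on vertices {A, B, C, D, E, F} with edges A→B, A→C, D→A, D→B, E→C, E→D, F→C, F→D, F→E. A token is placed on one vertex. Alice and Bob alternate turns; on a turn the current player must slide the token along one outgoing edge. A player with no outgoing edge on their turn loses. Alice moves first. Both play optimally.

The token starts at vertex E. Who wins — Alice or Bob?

Alice wins.

Positions with no move are L. A position that does have a move is losing for the player to move precisely when every available move leads to a winning position for the opponent. Fill in the labels:
Every edge goes from a vertex to one that appears earlier in the order C, B, A, D, E, F, so processing vertices in that order labels each vertex after all of its successors.
C: no outgoing edge → L
B: no outgoing edge → L
A: →B(L), so W
D: →B(L), so W
E: →C(L), so W
F: →C(L), so W
From E Alice can move to C, reaching an L position.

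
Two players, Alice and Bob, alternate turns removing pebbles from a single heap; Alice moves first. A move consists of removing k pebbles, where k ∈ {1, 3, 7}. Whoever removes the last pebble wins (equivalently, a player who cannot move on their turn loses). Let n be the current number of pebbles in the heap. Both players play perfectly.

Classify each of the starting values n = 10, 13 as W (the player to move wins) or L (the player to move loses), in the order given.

10: L, 13: W

Positions with no move are L. A position that does have a move is losing for the player to move precisely when every available move leads to a winning position for the opponent. Fill in the labels:
n=0: no move → L
n=1: W (go to 0, an L position)
n=2: L (sole option 1(W) is W)
n=3: W (go to 2, an L position)
n=4: L (options 3(W), 1(W) are all W)
n=5: W (go to 4, an L position)
n=6: L (options 5(W), 3(W) are all W)
n=7: W (go to 6, an L position)
n=8: L (options 7(W), 5(W), 1(W) are all W)
n=9: W (go to 8, an L position)
n=10: L (options 9(W), 7(W), 3(W) are all W)
n=11: W (go to 10, an L position)
n=12: L (options 11(W), 9(W), 5(W) are all W)
n=13: W (go to 12, an L position)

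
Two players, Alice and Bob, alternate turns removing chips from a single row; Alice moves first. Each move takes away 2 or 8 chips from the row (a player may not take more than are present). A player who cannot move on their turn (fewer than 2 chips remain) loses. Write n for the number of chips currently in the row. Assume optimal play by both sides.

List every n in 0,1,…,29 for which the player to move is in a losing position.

0, 1, 4, 5, 10, 11, 14, 15, 20, 21, 24, 25

Work bottom-up. With no move the player to move loses. Otherwise the position is W if at least one move leads to an L position for the opponent, and L if every move leads to a W.
n=0: no move → L
n=1: no move → L
n=2: →0(L), so W
n=3: →1(L), so W
n=4: →2(W) only, which is W, so L
n=5: →3(W) only, which is W, so L
n=6: →4(L), so W
n=7: →5(L), so W
n=8: →0(L), so W
n=9: →1(L), so W
n=10: →8(W), 2(W) — all W, so L
n=11: →9(W), 3(W) — all W, so L
n=12: →10(L), so W
n=13: →11(L), so W
n=14: →12(W), 6(W) — all W, so L
n=15: →13(W), 7(W) — all W, so L
n=16: →14(L), so W
n=17: →15(L), so W
n=18: →10(L), so W
n=19: →11(L), so W
n=20: →18(W), 12(W) — all W, so L
n=21: →19(W), 13(W) — all W, so L
n=22: →20(L), so W
n=23: →21(L), so W
n=24: →22(W), 16(W) — all W, so L
n=25: →23(W), 17(W) — all W, so L
n=26: →24(L), so W
n=27: →25(L), so W
n=28: →20(L), so W
n=29: →21(L), so W
Reading off the rows marked L gives the requested list; there are 12 such values of n.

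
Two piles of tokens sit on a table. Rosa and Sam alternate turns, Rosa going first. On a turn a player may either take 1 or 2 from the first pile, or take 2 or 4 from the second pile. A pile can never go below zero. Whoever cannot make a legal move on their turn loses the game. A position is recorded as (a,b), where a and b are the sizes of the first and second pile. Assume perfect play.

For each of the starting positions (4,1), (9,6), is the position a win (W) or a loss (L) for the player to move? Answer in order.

(4,1): W, (9,6): L

Compute win/loss labels from the base case upward. A position with no move is L. Any other position is W if it can reach an L in one move, else L.
No move ever increases a pile, so every position that can arise here has a ≤ 9 and b ≤ 6; it is enough to label the cells with 0 ≤ a ≤ 9 and 0 ≤ b ≤ 6.
Every move lowers a or b (never raises either), so fill the grid row by row in increasing a, and left to right within a row: each cell's successors are then already labelled.
      b=0  b=1  b=2  b=3  b=4  b=5  b=6
a=0:    L    L    W    W    W    W    L
a=1:    W    W    L    L    W    W    W
a=2:    W    W    W    W    L    L    W
a=3:    L    L    W    W    W    W    L
a=4:    W    W    L    L    W    W    W
a=5:    W    W    W    W    L    L    W
a=6:    L    L    W    W    W    W    L
a=7:    W    W    L    L    W    W    W
a=8:    W    W    W    W    L    L    W
a=9:    L    L    W    W    W    W    L
Cells with no legal move (terminal, hence L): (0,0), (0,1).
The remaining L cells, each justified by listing all of its moves:
(0,6): L (options (0,4)(W), (0,2)(W) are all W)
(1,2): L (options (0,2)(W), (1,0)(W) are all W)
(1,3): L (options (0,3)(W), (1,1)(W) are all W)
(2,4): L (options (1,4)(W), (0,4)(W), (2,2)(W), (2,0)(W) are all W)
(2,5): L (options (1,5)(W), (0,5)(W), (2,3)(W), (2,1)(W) are all W)
(3,0): L (options (2,0)(W), (1,0)(W) are all W)
(3,1): L (options (2,1)(W), (1,1)(W) are all W)
(3,6): L (options (2,6)(W), (1,6)(W), (3,4)(W), (3,2)(W) are all W)
(4,2): L (options (3,2)(W), (2,2)(W), (4,0)(W) are all W)
(4,3): L (options (3,3)(W), (2,3)(W), (4,1)(W) are all W)
(5,4): L (options (4,4)(W), (3,4)(W), (5,2)(W), (5,0)(W) are all W)
(5,5): L (options (4,5)(W), (3,5)(W), (5,3)(W), (5,1)(W) are all W)
(6,0): L (options (5,0)(W), (4,0)(W) are all W)
(6,1): L (options (5,1)(W), (4,1)(W) are all W)
(6,6): L (options (5,6)(W), (4,6)(W), (6,4)(W), (6,2)(W) are all W)
(7,2): L (options (6,2)(W), (5,2)(W), (7,0)(W) are all W)
(7,3): L (options (6,3)(W), (5,3)(W), (7,1)(W) are all W)
(8,4): L (options (7,4)(W), (6,4)(W), (8,2)(W), (8,0)(W) are all W)
(8,5): L (options (7,5)(W), (6,5)(W), (8,3)(W), (8,1)(W) are all W)
(9,0): L (options (8,0)(W), (7,0)(W) are all W)
(9,1): L (options (8,1)(W), (7,1)(W) are all W)
(9,6): L (options (8,6)(W), (7,6)(W), (9,4)(W), (9,2)(W) are all W)
Every other cell has at least one move into one of the L cells above, so it is W.
(4,1): the move to (3,1) reaches an L cell, so W
(9,6): one of the L cells justified above, so L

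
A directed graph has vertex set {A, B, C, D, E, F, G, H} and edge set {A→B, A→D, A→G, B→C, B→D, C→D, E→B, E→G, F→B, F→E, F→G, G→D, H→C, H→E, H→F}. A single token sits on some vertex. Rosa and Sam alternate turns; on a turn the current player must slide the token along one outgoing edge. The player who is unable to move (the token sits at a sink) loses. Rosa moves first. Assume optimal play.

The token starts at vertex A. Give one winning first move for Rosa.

Move to D.

Label each position W (a win for the player to move) or L (a loss). A position with no legal move is L; any other position is W exactly when some move reaches an L, and L when every move reaches a W.
Every edge goes from a vertex to one that appears earlier in the order D, G, C, B, E, F, A, H, so processing vertices in that order labels each vertex after all of its successors.
D: no outgoing edge → L
G: can move to D, which is L ⇒ W
C: can move to D, which is L ⇒ W
B: can move to D, which is L ⇒ W
E: moves to B(W), G(W); every one is W ⇒ L
F: can move to E, which is L ⇒ W
A: can move to D, which is L ⇒ W
H: can move to E, which is L ⇒ W
From A, the L positions reachable in one move are: D.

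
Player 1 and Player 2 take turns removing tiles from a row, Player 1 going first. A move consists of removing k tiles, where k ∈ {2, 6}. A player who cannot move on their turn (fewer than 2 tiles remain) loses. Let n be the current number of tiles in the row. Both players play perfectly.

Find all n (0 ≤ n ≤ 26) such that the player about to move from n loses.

Compute win/loss labels from the base case upward. A position with no move is L. Any other position is W if it can reach an L in one move, else L.
n=0: no move → L
n=1: no move → L
n=2: W (go to 0, an L position)
n=3: W (go to 1, an L position)
n=4: L (sole option 2(W) is W)
n=5: L (sole option 3(W) is W)
n=6: W (go to 4, an L position)
n=7: W (go to 5, an L position)
n=8: L (options 6(W), 2(W) are all W)
n=9: L (options 7(W), 3(W) are all W)
n=10: W (go to 8, an L position)
n=11: W (go to 9, an L position)
n=12: L (options 10(W), 6(W) are all W)
n=13: L (options 11(W), 7(W) are all W)
n=14: W (go to 12, an L position)
n=15: W (go to 13, an L position)
n=16: L (options 14(W), 10(W) are all W)
n=17: L (options 15(W), 11(W) are all W)
n=18: W (go to 16, an L position)
n=19: W (go to 17, an L position)
n=20: L (options 18(W), 14(W) are all W)
n=21: L (options 19(W), 15(W) are all W)
n=22: W (go to 20, an L position)
n=23: W (go to 21, an L position)
n=24: L (options 22(W), 18(W) are all W)
n=25: L (options 23(W), 19(W) are all W)
n=26: W (go to 24, an L position)
The losing starting values of n are exactly the entries labelled L in this table (14 of them).

0, 1, 4, 5, 8, 9, 12, 13, 16, 17, 20, 21, 24, 25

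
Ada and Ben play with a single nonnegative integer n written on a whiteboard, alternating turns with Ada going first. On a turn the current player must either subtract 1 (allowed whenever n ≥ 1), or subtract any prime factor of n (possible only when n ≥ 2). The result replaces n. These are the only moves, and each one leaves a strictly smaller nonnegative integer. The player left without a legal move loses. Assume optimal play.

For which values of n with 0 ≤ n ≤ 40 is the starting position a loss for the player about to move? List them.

0, 4, 8, 12, 16, 20, 24, 28, 32, 36, 40

Work bottom-up. With no move the player to move loses. Otherwise the position is W if at least one move leads to an L position for the opponent, and L if every move leads to a W.
n=0: no move → L
n=1: W (go to 0, an L position)
n=2: W (go to 0, an L position)
n=3: W (go to 0, an L position)
n=4: L (options 2(W), 3(W) are all W)
n=5: W (go to 0, an L position)
n=6: W (go to 4, an L position)
n=7: W (go to 0, an L position)
n=8: L (options 6(W), 7(W) are all W)
n=9: W (go to 8, an L position)
n=10: W (go to 8, an L position)
n=11: W (go to 0, an L position)
n=12: L (options 9(W), 10(W), 11(W) are all W)
n=13: W (go to 0, an L position)
n=14: W (go to 12, an L position)
n=15: W (go to 12, an L position)
n=16: L (options 14(W), 15(W) are all W)
n=17: W (go to 0, an L position)
n=18: W (go to 16, an L position)
n=19: W (go to 0, an L position)
n=20: L (options 15(W), 18(W), 19(W) are all W)
n=21: W (go to 20, an L position)
n=22: W (go to 20, an L position)
n=23: W (go to 0, an L position)
n=24: L (options 21(W), 22(W), 23(W) are all W)
n=25: W (go to 20, an L position)
n=26: W (go to 24, an L position)
n=27: W (go to 24, an L position)
n=28: L (options 21(W), 26(W), 27(W) are all W)
n=29: W (go to 0, an L position)
n=30: W (go to 28, an L position)
n=31: W (go to 0, an L position)
n=32: L (options 30(W), 31(W) are all W)
n=33: W (go to 32, an L position)
n=34: W (go to 32, an L position)
n=35: W (go to 28, an L position)
n=36: L (options 33(W), 34(W), 35(W) are all W)
n=37: W (go to 0, an L position)
n=38: W (go to 36, an L position)
n=39: W (go to 36, an L position)
n=40: L (options 35(W), 38(W), 39(W) are all W)
The losing starting values of n are exactly the entries labelled L in this table (11 of them).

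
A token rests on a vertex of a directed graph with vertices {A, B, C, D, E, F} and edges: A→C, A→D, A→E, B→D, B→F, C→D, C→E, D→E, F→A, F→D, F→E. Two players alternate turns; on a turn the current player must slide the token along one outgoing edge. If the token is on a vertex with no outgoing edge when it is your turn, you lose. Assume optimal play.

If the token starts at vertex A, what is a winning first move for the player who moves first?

Move to E.

Classify positions by backward induction: terminal positions (no move available) are L. From any other position, the mover wins iff some move reaches an L.
Every edge goes from a vertex to one that appears earlier in the order E, D, C, A, F, B, so processing vertices in that order labels each vertex after all of its successors.
E: no outgoing edge → L
D: can move to E, which is L ⇒ W
C: can move to E, which is L ⇒ W
A: can move to E, which is L ⇒ W
F: can move to E, which is L ⇒ W
B: moves to F(W), D(W); every one is W ⇒ L
From A, the L positions reachable in one move are: E.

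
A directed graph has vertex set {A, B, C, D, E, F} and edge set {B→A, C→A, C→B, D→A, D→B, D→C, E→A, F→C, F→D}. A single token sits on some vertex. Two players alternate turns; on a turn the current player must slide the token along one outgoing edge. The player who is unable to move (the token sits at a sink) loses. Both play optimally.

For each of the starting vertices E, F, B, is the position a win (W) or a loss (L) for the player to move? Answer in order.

Classify positions by backward induction: terminal positions (no move available) are L. From any other position, the mover wins iff some move reaches an L.
Every edge goes from a vertex to one that appears earlier in the order A, B, C, D, E, F, so processing vertices in that order labels each vertex after all of its successors.
A: no outgoing edge → L
B: →A(L), so W
C: →A(L), so W
D: →A(L), so W
E: →A(L), so W
F: →D(W), C(W) — all W, so L

E: W, F: L, B: W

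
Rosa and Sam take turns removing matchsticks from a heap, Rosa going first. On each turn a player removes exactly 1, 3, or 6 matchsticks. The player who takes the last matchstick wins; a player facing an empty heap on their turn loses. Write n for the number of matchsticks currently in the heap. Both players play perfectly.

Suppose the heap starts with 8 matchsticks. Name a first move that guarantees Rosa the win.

Remove 6, leaving 2.

Classify positions by backward induction: terminal positions (no move available) are L. From any other position, the mover wins iff some move reaches an L.
n=0: no move → L
n=1: W (go to 0, an L position)
n=2: L (sole option 1(W) is W)
n=3: W (go to 2, an L position)
n=4: L (options 3(W), 1(W) are all W)
n=5: W (go to 4, an L position)
n=6: W (go to 0, an L position)
n=7: W (go to 4, an L position)
n=8: W (go to 2, an L position)
From 8, the L positions reachable in one move are: 2.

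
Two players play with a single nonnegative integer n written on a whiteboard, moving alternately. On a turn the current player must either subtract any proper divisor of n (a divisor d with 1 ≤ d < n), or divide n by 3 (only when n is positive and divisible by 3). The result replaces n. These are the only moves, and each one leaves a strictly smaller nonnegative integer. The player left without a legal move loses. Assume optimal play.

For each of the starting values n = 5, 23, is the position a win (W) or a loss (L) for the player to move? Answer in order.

Use the standard recursion: the mover loses at a terminal position; elsewhere, the mover wins exactly when some move hands the opponent an L position.
n=0: no move → L
n=1: no move → L
n=2: reaches L-position 1 → W
n=3: reaches L-position 1 → W
n=4: only reaches 2(W), 3(W), all W → L
n=5: reaches L-position 4 → W
n=6: reaches L-position 4 → W
n=7: only reaches 6(W), which is W → L
n=8: reaches L-position 4 → W
n=9: only reaches 3(W), 6(W), 8(W), all W → L
n=10: reaches L-position 9 → W
n=11: only reaches 10(W), which is W → L
n=12: reaches L-position 4 → W
n=13: only reaches 12(W), which is W → L
n=14: reaches L-position 7 → W
n=15: only reaches 5(W), 10(W), 12(W), 14(W), all W → L
n=16: reaches L-position 15 → W
n=17: only reaches 16(W), which is W → L
n=18: reaches L-position 9 → W
n=19: only reaches 18(W), which is W → L
n=20: reaches L-position 15 → W
n=21: reaches L-position 7 → W
n=22: reaches L-position 11 → W
n=23: only reaches 22(W), which is W → L

5: W, 23: L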